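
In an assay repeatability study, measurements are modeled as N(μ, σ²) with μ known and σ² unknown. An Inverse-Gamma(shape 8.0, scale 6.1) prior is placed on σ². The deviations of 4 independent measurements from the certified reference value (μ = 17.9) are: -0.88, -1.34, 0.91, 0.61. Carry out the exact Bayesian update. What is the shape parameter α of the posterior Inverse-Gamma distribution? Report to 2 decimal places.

With known mean μ and an Inverse-Gamma(α, β) prior on σ², the Normal likelihood is conjugate: posterior is Inv-Gamma(α + n/2, β + Σ(xᵢ−μ)²/2).
Σ(xᵢ−μ)² = (-0.88)² + (-1.34)² + (0.91)² + (0.61)² = 3.7702.
Posterior: Inv-Gamma(8.0 + 4/2, 6.1 + 3.7702/2) = Inv-Gamma(10.00, 7.98510).
Posterior α = 10.00.

10.00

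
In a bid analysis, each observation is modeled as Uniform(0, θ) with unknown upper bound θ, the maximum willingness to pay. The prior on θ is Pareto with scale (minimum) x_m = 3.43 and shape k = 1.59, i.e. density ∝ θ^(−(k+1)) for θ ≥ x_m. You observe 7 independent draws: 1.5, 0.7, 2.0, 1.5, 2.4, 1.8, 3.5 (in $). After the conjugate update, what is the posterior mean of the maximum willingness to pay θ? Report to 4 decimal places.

A Pareto(scale x_m, shape k) prior on the upper bound θ of Uniform(0, θ) is conjugate: posterior is Pareto(max(x_m, max xᵢ), k + n).
Sample maximum = 3.5; prior scale x_m = 3.43 → posterior scale = max = 3.50.
Posterior shape = 1.59 + 7 = 8.59.
E[θ|data] = k·x_m/(k−1) = 8.59·3.50/7.59 = 3.9611.

3.9611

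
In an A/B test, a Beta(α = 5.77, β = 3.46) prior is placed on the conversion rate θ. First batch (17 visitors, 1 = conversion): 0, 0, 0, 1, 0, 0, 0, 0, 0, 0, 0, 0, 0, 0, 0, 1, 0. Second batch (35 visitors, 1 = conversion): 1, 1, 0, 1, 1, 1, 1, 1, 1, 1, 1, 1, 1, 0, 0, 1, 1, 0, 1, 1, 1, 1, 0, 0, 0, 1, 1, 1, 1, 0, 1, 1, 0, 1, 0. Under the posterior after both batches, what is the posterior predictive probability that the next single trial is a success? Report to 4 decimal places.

The Beta prior is conjugate to a Binomial/Bernoulli likelihood; the update adds successes to α and failures to β.
After batch 1: Beta(5.77+2, 3.46+15) = Beta(7.77, 18.46).
After batch 2: Beta(7.77+25, 18.46+10) = Beta(32.77, 28.46).
For a single future Bernoulli trial, P(success | data) = α/(α+β) = 0.5352.

0.5352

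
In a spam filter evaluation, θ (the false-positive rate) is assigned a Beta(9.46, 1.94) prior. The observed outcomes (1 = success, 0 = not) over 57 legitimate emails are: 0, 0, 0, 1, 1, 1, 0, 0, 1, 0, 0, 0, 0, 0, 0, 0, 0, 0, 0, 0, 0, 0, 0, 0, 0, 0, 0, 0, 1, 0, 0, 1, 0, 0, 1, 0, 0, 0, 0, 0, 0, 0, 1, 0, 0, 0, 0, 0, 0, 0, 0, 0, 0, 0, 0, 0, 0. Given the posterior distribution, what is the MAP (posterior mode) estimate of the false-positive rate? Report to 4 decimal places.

The Beta prior is conjugate to a Binomial/Bernoulli likelihood; the update adds successes to α and failures to β.
Posterior: Beta(α+k, β+n−k) = Beta(9.46+8, 1.94+49) = Beta(17.46, 50.94).
Mode of Beta(a,b) for a,b>1 is (a−1)/(a+b−2) = 16.46/66.40 = 0.2479.

0.2479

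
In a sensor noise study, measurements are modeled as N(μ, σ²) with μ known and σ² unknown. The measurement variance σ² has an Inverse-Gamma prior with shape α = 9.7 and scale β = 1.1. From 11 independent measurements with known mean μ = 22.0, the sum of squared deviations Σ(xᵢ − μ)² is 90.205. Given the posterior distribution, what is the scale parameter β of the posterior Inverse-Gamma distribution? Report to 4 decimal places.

46.2025

With known mean μ and an Inverse-Gamma(α, β) prior on σ², the Normal likelihood is conjugate: posterior is Inv-Gamma(α + n/2, β + Σ(xᵢ−μ)²/2).
Posterior: Inv-Gamma(9.7 + 11/2, 1.1 + 90.205/2) = Inv-Gamma(15.20, 46.2025).
Posterior β = 46.2025.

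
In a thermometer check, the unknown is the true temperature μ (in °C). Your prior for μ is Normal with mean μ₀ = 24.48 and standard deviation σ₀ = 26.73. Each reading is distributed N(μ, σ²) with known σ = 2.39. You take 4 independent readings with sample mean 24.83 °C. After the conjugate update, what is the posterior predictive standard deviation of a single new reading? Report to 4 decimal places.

For Normal data with known variance σ², a Normal(μ₀, σ₀²) prior on μ is conjugate. Posterior precision = 1/σ₀² + n/σ²; posterior mean is the precision-weighted average of μ₀ and x̄.
σ₀² = 26.73² = 714.4929, σ² = 2.39² = 5.7121; σ² + n·σ₀² = 5.7121 + 4·714.4929 = 2863.6837.
Posterior precision = 1/σ₀² + n/σ² = 1/714.4929 + 4/5.7121 = (σ² + n·σ₀²)/(σ₀²σ²) = 2863.6837/(714.4929·5.7121); posterior variance σₙ² = σ₀²σ²/(σ² + n·σ₀²) = 714.4929·5.7121/2863.6837 = 1.425177.
Predictive variance for one new observation = σₙ² + σ² = 714.4929·5.7121/2863.6837 + 5.7121 = σ²·(σ₀² + 2863.6837)/2863.6837 = 5.7121·3578.1766/2863.6837 = 7.137277; SD = √(5.7121·3578.1766/2863.6837) = 2.6716.

2.6716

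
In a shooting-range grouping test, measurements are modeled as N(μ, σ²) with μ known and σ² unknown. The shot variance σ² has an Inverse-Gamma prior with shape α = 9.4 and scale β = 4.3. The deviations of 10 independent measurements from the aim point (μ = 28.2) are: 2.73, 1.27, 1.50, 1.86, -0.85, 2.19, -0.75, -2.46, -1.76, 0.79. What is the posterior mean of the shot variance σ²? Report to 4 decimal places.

With known mean μ and an Inverse-Gamma(α, β) prior on σ², the Normal likelihood is conjugate: posterior is Inv-Gamma(α + n/2, β + Σ(xᵢ−μ)²/2).
Σ(xᵢ−μ)² = (2.73)² + (1.27)² + (1.50)² + (1.86)² + (-0.85)² + (2.19)² + (-0.75)² + (-2.46)² + (-1.76)² + (0.79)² = 30.6298.
Posterior: Inv-Gamma(9.4 + 10/2, 4.3 + 30.6298/2) = Inv-Gamma(14.40, 19.61490).
E[σ²|data] = β/(α−1) = 19.61490/13.40 = 1.4638.

1.4638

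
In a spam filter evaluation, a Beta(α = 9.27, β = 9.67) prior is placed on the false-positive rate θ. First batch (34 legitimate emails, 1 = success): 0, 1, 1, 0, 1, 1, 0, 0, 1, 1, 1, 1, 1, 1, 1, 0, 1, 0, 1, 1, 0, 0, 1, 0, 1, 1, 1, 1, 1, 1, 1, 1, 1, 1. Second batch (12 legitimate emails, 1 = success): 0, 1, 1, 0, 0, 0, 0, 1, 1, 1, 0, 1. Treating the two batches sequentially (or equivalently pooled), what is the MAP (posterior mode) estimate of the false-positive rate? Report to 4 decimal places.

0.6239

The Beta prior is conjugate to a Binomial/Bernoulli likelihood; the update adds successes to α and failures to β.
After batch 1: Beta(9.27+25, 9.67+9) = Beta(34.27, 18.67).
After batch 2: Beta(34.27+6, 18.67+6) = Beta(40.27, 24.67).
Mode of Beta(a,b) for a,b>1 is (a−1)/(a+b−2) = 39.27/62.94 = 0.6239.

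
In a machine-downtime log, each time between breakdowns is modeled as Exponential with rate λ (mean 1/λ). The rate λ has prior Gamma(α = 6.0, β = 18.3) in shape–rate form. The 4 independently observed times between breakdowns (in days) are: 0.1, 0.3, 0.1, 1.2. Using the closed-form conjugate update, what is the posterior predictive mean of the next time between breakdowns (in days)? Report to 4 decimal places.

With a Gamma(shape α, rate β) prior on the exponential rate λ, the posterior after n observations with total T = Σxᵢ is Gamma(α+n, β+T).
Sum of observations T = 1.7 days; n = 4.
Posterior: Gamma(6.0+4, 18.3+1.7) = Gamma(10.0, 20.0).
The predictive distribution for the next observation is Lomax; its mean is β/(α−1) = 20.0/9.0 = 2.2222.

2.2222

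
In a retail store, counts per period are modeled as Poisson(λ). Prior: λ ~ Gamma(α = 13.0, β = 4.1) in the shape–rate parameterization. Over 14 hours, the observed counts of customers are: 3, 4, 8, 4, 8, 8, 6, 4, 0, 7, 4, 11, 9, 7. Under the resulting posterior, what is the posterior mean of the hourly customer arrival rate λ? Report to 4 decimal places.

5.3039

With a Gamma(shape α, rate β) prior, the Poisson likelihood is conjugate: the posterior is Gamma(α + ΣXᵢ, β + n).
Sum of counts S = 83 over n = 14 hours.
Posterior: Gamma(α+S, β+n) = Gamma(13.0+83, 4.1+14) = Gamma(96.0, 18.1).
Posterior mean = α/β = 96.0/18.1 = 5.3039.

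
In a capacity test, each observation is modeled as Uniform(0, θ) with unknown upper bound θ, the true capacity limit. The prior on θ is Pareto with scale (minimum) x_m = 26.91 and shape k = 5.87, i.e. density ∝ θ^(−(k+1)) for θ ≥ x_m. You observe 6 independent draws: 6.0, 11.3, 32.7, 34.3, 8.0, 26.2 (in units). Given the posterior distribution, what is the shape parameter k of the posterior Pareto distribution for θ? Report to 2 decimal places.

11.87

A Pareto(scale x_m, shape k) prior on the upper bound θ of Uniform(0, θ) is conjugate: posterior is Pareto(max(x_m, max xᵢ), k + n).
Sample maximum = 34.3; prior scale x_m = 26.91 → posterior scale = max = 34.30.
Posterior shape = 5.87 + 6 = 11.87.
Posterior shape k = 11.87.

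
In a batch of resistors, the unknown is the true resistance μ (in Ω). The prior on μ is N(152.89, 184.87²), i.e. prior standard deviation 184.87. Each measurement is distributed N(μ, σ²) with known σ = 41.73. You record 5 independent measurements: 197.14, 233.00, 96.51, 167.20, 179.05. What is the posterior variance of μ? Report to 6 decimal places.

For Normal data with known variance σ², a Normal(μ₀, σ₀²) prior on μ is conjugate. Posterior precision = 1/σ₀² + n/σ²; posterior mean is the precision-weighted average of μ₀ and x̄.
σ₀² = 184.87² = 34176.9169, σ² = 41.73² = 1741.3929; σ² + n·σ₀² = 1741.3929 + 5·34176.9169 = 172625.9774.
Posterior precision = 1/σ₀² + n/σ² = 1/34176.9169 + 5/1741.3929 = (σ² + n·σ₀²)/(σ₀²σ²) = 172625.9774/(34176.9169·1741.3929); posterior variance σₙ² = σ₀²σ²/(σ² + n·σ₀²) = 34176.9169·1741.3929/172625.9774 = 344.765263.

344.765263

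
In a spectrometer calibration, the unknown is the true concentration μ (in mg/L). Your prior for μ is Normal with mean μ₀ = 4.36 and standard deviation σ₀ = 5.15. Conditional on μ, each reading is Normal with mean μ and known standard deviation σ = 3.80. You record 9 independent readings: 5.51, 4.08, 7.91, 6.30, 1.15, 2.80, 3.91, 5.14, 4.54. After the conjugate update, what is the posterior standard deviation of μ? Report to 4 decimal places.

1.2300

For Normal data with known variance σ², a Normal(μ₀, σ₀²) prior on μ is conjugate. Posterior precision = 1/σ₀² + n/σ²; posterior mean is the precision-weighted average of μ₀ and x̄.
σ₀² = 5.15² = 26.5225, σ² = 3.80² = 14.44; σ² + n·σ₀² = 14.44 + 9·26.5225 = 253.1425.
Posterior precision = 1/σ₀² + n/σ² = 1/26.5225 + 9/14.44 = (σ² + n·σ₀²)/(σ₀²σ²) = 253.1425/(26.5225·14.44); posterior variance σₙ² = σ₀²σ²/(σ² + n·σ₀²) = 26.5225·14.44/253.1425 = 1.512922.
Posterior SD = √σₙ² = √(26.5225·14.44/253.1425) = 1.2300.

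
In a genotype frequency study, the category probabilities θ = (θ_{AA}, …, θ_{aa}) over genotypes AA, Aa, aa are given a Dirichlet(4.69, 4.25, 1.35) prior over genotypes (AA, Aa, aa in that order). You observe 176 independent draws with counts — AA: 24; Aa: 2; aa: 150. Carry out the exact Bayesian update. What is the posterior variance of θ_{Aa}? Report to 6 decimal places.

0.000173

The Dirichlet prior is conjugate to the Multinomial likelihood: each posterior αⱼ = prior αⱼ + observed count nⱼ.
Posterior concentration: (28.69, 6.25, 151.35), total = 186.29.
Var[θ_j] = α_j(Σα−α_j)/((Σα)²(Σα+1)) = 6.25·180.04/(186.29²·187.29) = 0.000173.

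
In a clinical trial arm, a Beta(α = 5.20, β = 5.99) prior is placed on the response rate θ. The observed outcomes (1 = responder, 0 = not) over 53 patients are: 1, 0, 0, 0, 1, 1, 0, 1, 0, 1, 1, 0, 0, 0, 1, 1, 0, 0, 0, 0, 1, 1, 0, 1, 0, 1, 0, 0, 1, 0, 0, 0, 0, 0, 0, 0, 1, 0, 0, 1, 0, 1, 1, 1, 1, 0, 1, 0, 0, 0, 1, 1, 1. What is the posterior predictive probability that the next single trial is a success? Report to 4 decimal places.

0.4393

The Beta prior is conjugate to a Binomial/Bernoulli likelihood; the update adds successes to α and failures to β.
Posterior: Beta(α+k, β+n−k) = Beta(5.20+23, 5.99+30) = Beta(28.20, 35.99).
For a single future Bernoulli trial, P(success | data) = α/(α+β) = 0.4393.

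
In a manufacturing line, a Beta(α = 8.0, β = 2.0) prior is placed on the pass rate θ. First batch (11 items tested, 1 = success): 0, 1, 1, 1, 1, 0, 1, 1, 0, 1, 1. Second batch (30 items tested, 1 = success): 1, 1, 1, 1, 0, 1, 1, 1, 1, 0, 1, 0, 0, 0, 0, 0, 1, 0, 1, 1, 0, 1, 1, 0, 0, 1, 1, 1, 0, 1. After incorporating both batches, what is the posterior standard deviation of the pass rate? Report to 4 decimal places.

0.0654

The Beta prior is conjugate to a Binomial/Bernoulli likelihood; the update adds successes to α and failures to β.
After batch 1: Beta(8.0+8, 2.0+3) = Beta(16.0, 5.0).
After batch 2: Beta(16.0+18, 5.0+12) = Beta(34.0, 17.0).
Var = αβ/((α+β)²(α+β+1)) = 34.0·17.0/(51.0²·52.0) = 0.00427350; SD = √0.00427350 = 0.0654.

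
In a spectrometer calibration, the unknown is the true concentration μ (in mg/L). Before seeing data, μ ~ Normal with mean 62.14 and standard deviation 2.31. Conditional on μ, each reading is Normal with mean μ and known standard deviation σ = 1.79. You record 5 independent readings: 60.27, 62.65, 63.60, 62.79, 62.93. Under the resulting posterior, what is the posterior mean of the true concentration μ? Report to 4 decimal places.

For Normal data with known variance σ², a Normal(μ₀, σ₀²) prior on μ is conjugate. Posterior precision = 1/σ₀² + n/σ²; posterior mean is the precision-weighted average of μ₀ and x̄.
Σxᵢ = 60.27 + 62.65 + 63.60 + 62.79 + 62.93 = 312.24, so n·x̄ = 312.24.
σ₀² = 2.31² = 5.3361, σ² = 1.79² = 3.2041; σ² + n·σ₀² = 3.2041 + 5·5.3361 = 29.8846.
Posterior mean = (μ₀/σ₀² + n·x̄/σ²)/(1/σ₀² + n/σ²) = (σ²·μ₀ + σ₀²·n·x̄)/(σ² + n·σ₀²) = (3.2041·62.14 + 5.3361·312.24)/29.8846 = 1865.246638/29.8846 = 62.4150.

62.4150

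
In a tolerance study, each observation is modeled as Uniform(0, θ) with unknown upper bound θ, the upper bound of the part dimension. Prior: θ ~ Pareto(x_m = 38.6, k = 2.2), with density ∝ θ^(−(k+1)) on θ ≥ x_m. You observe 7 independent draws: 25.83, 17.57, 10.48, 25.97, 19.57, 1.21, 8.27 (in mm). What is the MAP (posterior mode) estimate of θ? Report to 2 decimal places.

38.60

A Pareto(scale x_m, shape k) prior on the upper bound θ of Uniform(0, θ) is conjugate: posterior is Pareto(max(x_m, max xᵢ), k + n).
Sample maximum = 25.97; prior scale x_m = 38.6 → posterior scale = max = 38.60.
Posterior shape = 2.2 + 7 = 9.2.
The Pareto density is decreasing on [x_m, ∞), so the mode is x_m = 38.60.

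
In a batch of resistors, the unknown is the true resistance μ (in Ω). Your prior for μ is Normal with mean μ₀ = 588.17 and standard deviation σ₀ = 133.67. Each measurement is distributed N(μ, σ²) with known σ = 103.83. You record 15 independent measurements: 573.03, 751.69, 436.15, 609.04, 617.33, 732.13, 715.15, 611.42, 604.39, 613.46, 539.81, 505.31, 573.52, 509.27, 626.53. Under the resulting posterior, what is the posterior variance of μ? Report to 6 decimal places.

For Normal data with known variance σ², a Normal(μ₀, σ₀²) prior on μ is conjugate. Posterior precision = 1/σ₀² + n/σ²; posterior mean is the precision-weighted average of μ₀ and x̄.
σ₀² = 133.67² = 17867.6689, σ² = 103.83² = 10780.6689; σ² + n·σ₀² = 10780.6689 + 15·17867.6689 = 278795.7024.
Posterior precision = 1/σ₀² + n/σ² = 1/17867.6689 + 15/10780.6689 = (σ² + n·σ₀²)/(σ₀²σ²) = 278795.7024/(17867.6689·10780.6689); posterior variance σₙ² = σ₀²σ²/(σ² + n·σ₀²) = 17867.6689·10780.6689/278795.7024 = 690.919626.

690.919626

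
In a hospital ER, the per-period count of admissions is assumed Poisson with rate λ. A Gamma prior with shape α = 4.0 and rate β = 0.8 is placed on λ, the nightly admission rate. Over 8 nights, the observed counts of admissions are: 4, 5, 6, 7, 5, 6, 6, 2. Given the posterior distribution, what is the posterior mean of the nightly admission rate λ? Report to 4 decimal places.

With a Gamma(shape α, rate β) prior, the Poisson likelihood is conjugate: the posterior is Gamma(α + ΣXᵢ, β + n).
Sum of counts S = 41 over n = 8 nights.
Posterior: Gamma(α+S, β+n) = Gamma(4.0+41, 0.8+8) = Gamma(45.0, 8.8).
Posterior mean = α/β = 45.0/8.8 = 5.1136.

5.1136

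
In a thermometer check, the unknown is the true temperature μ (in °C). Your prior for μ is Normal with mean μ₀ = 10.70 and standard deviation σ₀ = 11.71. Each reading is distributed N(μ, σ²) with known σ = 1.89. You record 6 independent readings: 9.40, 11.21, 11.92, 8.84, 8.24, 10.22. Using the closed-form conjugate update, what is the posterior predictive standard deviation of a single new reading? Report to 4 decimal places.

For Normal data with known variance σ², a Normal(μ₀, σ₀²) prior on μ is conjugate. Posterior precision = 1/σ₀² + n/σ²; posterior mean is the precision-weighted average of μ₀ and x̄.
σ₀² = 11.71² = 137.1241, σ² = 1.89² = 3.5721; σ² + n·σ₀² = 3.5721 + 6·137.1241 = 826.3167.
Posterior precision = 1/σ₀² + n/σ² = 1/137.1241 + 6/3.5721 = (σ² + n·σ₀²)/(σ₀²σ²) = 826.3167/(137.1241·3.5721); posterior variance σₙ² = σ₀²σ²/(σ² + n·σ₀²) = 137.1241·3.5721/826.3167 = 0.592776.
Predictive variance for one new observation = σₙ² + σ² = 137.1241·3.5721/826.3167 + 3.5721 = σ²·(σ₀² + 826.3167)/826.3167 = 3.5721·963.4408/826.3167 = 4.164876; SD = √(3.5721·963.4408/826.3167) = 2.0408.

2.0408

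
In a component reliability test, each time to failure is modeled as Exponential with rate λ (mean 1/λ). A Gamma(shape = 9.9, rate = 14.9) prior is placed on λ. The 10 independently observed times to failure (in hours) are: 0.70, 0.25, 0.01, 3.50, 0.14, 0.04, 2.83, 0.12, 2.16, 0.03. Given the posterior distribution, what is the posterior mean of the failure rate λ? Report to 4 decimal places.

0.8063

With a Gamma(shape α, rate β) prior on the exponential rate λ, the posterior after n observations with total T = Σxᵢ is Gamma(α+n, β+T).
Sum of observations T = 9.78 hours; n = 10.
Posterior: Gamma(9.9+10, 14.9+9.78) = Gamma(19.9, 24.68).
Posterior mean of λ = α/β = 19.9/24.68 = 0.8063.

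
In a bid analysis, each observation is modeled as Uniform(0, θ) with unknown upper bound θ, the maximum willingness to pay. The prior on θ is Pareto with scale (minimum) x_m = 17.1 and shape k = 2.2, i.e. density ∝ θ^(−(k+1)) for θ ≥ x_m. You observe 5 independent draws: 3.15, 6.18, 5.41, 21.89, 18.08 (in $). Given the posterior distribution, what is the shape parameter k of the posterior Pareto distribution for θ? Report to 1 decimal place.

7.2

A Pareto(scale x_m, shape k) prior on the upper bound θ of Uniform(0, θ) is conjugate: posterior is Pareto(max(x_m, max xᵢ), k + n).
Sample maximum = 21.89; prior scale x_m = 17.1 → posterior scale = max = 21.89.
Posterior shape = 2.2 + 5 = 7.2.
Posterior shape k = 7.2.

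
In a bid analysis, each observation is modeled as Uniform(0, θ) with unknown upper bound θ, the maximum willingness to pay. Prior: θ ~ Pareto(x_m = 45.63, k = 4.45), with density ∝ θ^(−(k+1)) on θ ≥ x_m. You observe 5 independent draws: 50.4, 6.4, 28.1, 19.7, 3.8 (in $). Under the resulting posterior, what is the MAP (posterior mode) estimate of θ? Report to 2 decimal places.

A Pareto(scale x_m, shape k) prior on the upper bound θ of Uniform(0, θ) is conjugate: posterior is Pareto(max(x_m, max xᵢ), k + n).
Sample maximum = 50.4; prior scale x_m = 45.63 → posterior scale = max = 50.40.
Posterior shape = 4.45 + 5 = 9.45.
The Pareto density is decreasing on [x_m, ∞), so the mode is x_m = 50.40.

50.40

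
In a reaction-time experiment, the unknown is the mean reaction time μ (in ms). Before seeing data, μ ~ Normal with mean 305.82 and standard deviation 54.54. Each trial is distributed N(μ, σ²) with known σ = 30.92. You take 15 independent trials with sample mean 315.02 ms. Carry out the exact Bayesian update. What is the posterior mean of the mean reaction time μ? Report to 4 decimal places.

314.8270

For Normal data with known variance σ², a Normal(μ₀, σ₀²) prior on μ is conjugate. Posterior precision = 1/σ₀² + n/σ²; posterior mean is the precision-weighted average of μ₀ and x̄.
n·x̄ = 15·315.02 = 4725.3.
σ₀² = 54.54² = 2974.6116, σ² = 30.92² = 956.0464; σ² + n·σ₀² = 956.0464 + 15·2974.6116 = 45575.2204.
Posterior mean = (μ₀/σ₀² + n·x̄/σ²)/(1/σ₀² + n/σ²) = (σ²·μ₀ + σ₀²·n·x̄)/(σ² + n·σ₀²) = (956.0464·305.82 + 2974.6116·4725.3)/45575.2204 = 14348310.303528/45575.2204 = 314.8270.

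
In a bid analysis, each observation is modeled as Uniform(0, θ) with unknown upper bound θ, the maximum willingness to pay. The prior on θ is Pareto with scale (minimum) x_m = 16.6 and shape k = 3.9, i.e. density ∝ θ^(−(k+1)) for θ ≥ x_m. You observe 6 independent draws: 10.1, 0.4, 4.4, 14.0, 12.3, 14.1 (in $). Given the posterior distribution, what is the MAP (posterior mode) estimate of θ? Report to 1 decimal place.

16.6

A Pareto(scale x_m, shape k) prior on the upper bound θ of Uniform(0, θ) is conjugate: posterior is Pareto(max(x_m, max xᵢ), k + n).
Sample maximum = 14.1; prior scale x_m = 16.6 → posterior scale = max = 16.6.
Posterior shape = 3.9 + 6 = 9.9.
The Pareto density is decreasing on [x_m, ∞), so the mode is x_m = 16.6.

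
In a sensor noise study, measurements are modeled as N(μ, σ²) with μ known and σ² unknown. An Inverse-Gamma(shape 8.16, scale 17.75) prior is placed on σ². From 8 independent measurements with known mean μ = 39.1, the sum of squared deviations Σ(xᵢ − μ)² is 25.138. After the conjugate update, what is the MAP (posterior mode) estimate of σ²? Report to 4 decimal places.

With known mean μ and an Inverse-Gamma(α, β) prior on σ², the Normal likelihood is conjugate: posterior is Inv-Gamma(α + n/2, β + Σ(xᵢ−μ)²/2).
Posterior: Inv-Gamma(8.16 + 8/2, 17.75 + 25.138/2) = Inv-Gamma(12.16, 30.3190).
Mode = β/(α+1) = 30.3190/13.16 = 2.3039.

2.3039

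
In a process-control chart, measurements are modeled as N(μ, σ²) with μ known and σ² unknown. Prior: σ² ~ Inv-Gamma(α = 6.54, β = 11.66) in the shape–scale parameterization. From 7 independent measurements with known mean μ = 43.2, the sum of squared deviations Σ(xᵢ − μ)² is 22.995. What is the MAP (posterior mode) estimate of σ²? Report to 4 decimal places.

2.0976

With known mean μ and an Inverse-Gamma(α, β) prior on σ², the Normal likelihood is conjugate: posterior is Inv-Gamma(α + n/2, β + Σ(xᵢ−μ)²/2).
Posterior: Inv-Gamma(6.54 + 7/2, 11.66 + 22.995/2) = Inv-Gamma(10.04, 23.1575).
Mode = β/(α+1) = 23.1575/11.04 = 2.0976.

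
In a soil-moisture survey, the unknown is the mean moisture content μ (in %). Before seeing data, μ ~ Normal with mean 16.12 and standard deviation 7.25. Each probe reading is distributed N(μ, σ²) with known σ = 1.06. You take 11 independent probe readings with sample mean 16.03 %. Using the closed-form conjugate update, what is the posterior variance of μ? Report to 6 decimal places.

0.101947

For Normal data with known variance σ², a Normal(μ₀, σ₀²) prior on μ is conjugate. Posterior precision = 1/σ₀² + n/σ²; posterior mean is the precision-weighted average of μ₀ and x̄.
σ₀² = 7.25² = 52.5625, σ² = 1.06² = 1.1236; σ² + n·σ₀² = 1.1236 + 11·52.5625 = 579.3111.
Posterior precision = 1/σ₀² + n/σ² = 1/52.5625 + 11/1.1236 = (σ² + n·σ₀²)/(σ₀²σ²) = 579.3111/(52.5625·1.1236); posterior variance σₙ² = σ₀²σ²/(σ² + n·σ₀²) = 52.5625·1.1236/579.3111 = 0.101947.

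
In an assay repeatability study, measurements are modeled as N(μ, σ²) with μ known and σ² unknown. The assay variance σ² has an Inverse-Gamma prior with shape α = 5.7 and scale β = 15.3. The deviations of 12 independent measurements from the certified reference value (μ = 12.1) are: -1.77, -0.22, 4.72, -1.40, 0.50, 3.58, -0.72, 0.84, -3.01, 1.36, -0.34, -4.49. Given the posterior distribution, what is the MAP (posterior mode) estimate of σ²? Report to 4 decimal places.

With known mean μ and an Inverse-Gamma(α, β) prior on σ², the Normal likelihood is conjugate: posterior is Inv-Gamma(α + n/2, β + Σ(xᵢ−μ)²/2).
Σ(xᵢ−μ)² = (-1.77)² + (-0.22)² + (4.72)² + (-1.40)² + (0.50)² + (3.58)² + (-0.72)² + (0.84)² + (-3.01)² + (1.36)² + (-0.34)² + (-4.49)² = 72.8955.
Posterior: Inv-Gamma(5.7 + 12/2, 15.3 + 72.8955/2) = Inv-Gamma(11.70, 51.74775).
Mode = β/(α+1) = 51.74775/12.70 = 4.0746.

4.0746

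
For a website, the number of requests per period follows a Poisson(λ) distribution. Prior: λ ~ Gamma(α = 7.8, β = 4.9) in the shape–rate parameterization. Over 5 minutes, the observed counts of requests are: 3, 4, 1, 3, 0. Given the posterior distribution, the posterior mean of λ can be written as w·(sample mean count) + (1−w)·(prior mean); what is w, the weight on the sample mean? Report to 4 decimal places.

0.5051

With a Gamma(shape α, rate β) prior, the Poisson likelihood is conjugate: the posterior is Gamma(α + ΣXᵢ, β + n).
Posterior mean = (α₀+S)/(β₀+n) = [n/(β₀+n)]·(S/n) + [β₀/(β₀+n)]·(α₀/β₀), so only n and β₀ enter the weight.
Weight on data w = n/(β₀+n) = 5/(4.9+5) = 5/9.9 = 0.5051.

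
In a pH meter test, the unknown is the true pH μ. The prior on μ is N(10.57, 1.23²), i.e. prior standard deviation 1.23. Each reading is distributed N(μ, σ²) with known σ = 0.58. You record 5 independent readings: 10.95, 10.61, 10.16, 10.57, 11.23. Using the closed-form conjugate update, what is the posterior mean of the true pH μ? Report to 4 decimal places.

10.6983

For Normal data with known variance σ², a Normal(μ₀, σ₀²) prior on μ is conjugate. Posterior precision = 1/σ₀² + n/σ²; posterior mean is the precision-weighted average of μ₀ and x̄.
Σxᵢ = 10.95 + 10.61 + 10.16 + 10.57 + 11.23 = 53.52, so n·x̄ = 53.52.
σ₀² = 1.23² = 1.5129, σ² = 0.58² = 0.3364; σ² + n·σ₀² = 0.3364 + 5·1.5129 = 7.9009.
Posterior mean = (μ₀/σ₀² + n·x̄/σ²)/(1/σ₀² + n/σ²) = (σ²·μ₀ + σ₀²·n·x̄)/(σ² + n·σ₀²) = (0.3364·10.57 + 1.5129·53.52)/7.9009 = 84.526156/7.9009 = 10.6983.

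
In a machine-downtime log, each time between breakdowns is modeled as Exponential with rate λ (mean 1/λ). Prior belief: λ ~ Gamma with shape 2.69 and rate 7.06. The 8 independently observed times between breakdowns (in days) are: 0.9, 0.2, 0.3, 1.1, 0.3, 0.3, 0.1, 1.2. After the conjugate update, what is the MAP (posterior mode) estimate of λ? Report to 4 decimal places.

With a Gamma(shape α, rate β) prior on the exponential rate λ, the posterior after n observations with total T = Σxᵢ is Gamma(α+n, β+T).
Sum of observations T = 4.4 days; n = 8.
Posterior: Gamma(2.69+8, 7.06+4.4) = Gamma(10.69, 11.46).
Mode = (α−1)/β = 0.8455.

0.8455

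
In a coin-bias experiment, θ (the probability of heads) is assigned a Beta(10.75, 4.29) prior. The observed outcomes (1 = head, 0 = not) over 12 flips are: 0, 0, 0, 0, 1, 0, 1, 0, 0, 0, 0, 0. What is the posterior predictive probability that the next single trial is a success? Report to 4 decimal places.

0.4715

The Beta prior is conjugate to a Binomial/Bernoulli likelihood; the update adds successes to α and failures to β.
Posterior: Beta(α+k, β+n−k) = Beta(10.75+2, 4.29+10) = Beta(12.75, 14.29).
For a single future Bernoulli trial, P(success | data) = α/(α+β) = 0.4715.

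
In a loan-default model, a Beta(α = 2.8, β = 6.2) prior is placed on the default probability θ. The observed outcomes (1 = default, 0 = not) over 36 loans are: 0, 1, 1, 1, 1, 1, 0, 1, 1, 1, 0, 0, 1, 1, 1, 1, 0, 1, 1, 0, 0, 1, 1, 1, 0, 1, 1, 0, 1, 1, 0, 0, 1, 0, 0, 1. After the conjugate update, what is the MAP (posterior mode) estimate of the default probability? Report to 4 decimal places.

0.5767

The Beta prior is conjugate to a Binomial/Bernoulli likelihood; the update adds successes to α and failures to β.
Posterior: Beta(α+k, β+n−k) = Beta(2.8+23, 6.2+13) = Beta(25.8, 19.2).
Mode of Beta(a,b) for a,b>1 is (a−1)/(a+b−2) = 24.8/43.0 = 0.5767.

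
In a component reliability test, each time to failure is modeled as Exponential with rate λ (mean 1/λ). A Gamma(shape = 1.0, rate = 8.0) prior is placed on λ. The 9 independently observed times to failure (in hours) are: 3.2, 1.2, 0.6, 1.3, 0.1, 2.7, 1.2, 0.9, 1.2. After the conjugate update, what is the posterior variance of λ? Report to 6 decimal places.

0.024029

With a Gamma(shape α, rate β) prior on the exponential rate λ, the posterior after n observations with total T = Σxᵢ is Gamma(α+n, β+T).
Sum of observations T = 12.4 hours; n = 9.
Posterior: Gamma(1.0+9, 8.0+12.4) = Gamma(10.0, 20.4).
Var = α/β² = 0.024029.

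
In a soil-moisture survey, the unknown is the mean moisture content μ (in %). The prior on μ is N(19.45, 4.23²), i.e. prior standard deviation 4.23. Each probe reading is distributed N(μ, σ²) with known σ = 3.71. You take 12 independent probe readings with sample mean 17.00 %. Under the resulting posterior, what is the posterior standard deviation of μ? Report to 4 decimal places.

1.0382

For Normal data with known variance σ², a Normal(μ₀, σ₀²) prior on μ is conjugate. Posterior precision = 1/σ₀² + n/σ²; posterior mean is the precision-weighted average of μ₀ and x̄.
σ₀² = 4.23² = 17.8929, σ² = 3.71² = 13.7641; σ² + n·σ₀² = 13.7641 + 12·17.8929 = 228.4789.
Posterior precision = 1/σ₀² + n/σ² = 1/17.8929 + 12/13.7641 = (σ² + n·σ₀²)/(σ₀²σ²) = 228.4789/(17.8929·13.7641); posterior variance σₙ² = σ₀²σ²/(σ² + n·σ₀²) = 17.8929·13.7641/228.4789 = 1.077910.
Posterior SD = √σₙ² = √(17.8929·13.7641/228.4789) = 1.0382.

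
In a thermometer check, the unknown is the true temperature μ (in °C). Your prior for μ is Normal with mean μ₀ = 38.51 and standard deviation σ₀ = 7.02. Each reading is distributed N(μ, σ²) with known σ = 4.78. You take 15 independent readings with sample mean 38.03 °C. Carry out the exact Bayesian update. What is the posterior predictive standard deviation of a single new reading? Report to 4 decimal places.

For Normal data with known variance σ², a Normal(μ₀, σ₀²) prior on μ is conjugate. Posterior precision = 1/σ₀² + n/σ²; posterior mean is the precision-weighted average of μ₀ and x̄.
σ₀² = 7.02² = 49.2804, σ² = 4.78² = 22.8484; σ² + n·σ₀² = 22.8484 + 15·49.2804 = 762.0544.
Posterior precision = 1/σ₀² + n/σ² = 1/49.2804 + 15/22.8484 = (σ² + n·σ₀²)/(σ₀²σ²) = 762.0544/(49.2804·22.8484); posterior variance σₙ² = σ₀²σ²/(σ² + n·σ₀²) = 49.2804·22.8484/762.0544 = 1.477556.
Predictive variance for one new observation = σₙ² + σ² = 49.2804·22.8484/762.0544 + 22.8484 = σ²·(σ₀² + 762.0544)/762.0544 = 22.8484·811.3348/762.0544 = 24.325956; SD = √(22.8484·811.3348/762.0544) = 4.9321.

4.9321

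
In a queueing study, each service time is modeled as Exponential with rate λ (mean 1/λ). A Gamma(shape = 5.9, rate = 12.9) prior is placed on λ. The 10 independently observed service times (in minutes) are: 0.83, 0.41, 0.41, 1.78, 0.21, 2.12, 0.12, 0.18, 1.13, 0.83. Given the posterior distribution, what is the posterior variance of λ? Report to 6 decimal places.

0.036331

With a Gamma(shape α, rate β) prior on the exponential rate λ, the posterior after n observations with total T = Σxᵢ is Gamma(α+n, β+T).
Sum of observations T = 8.02 minutes; n = 10.
Posterior: Gamma(5.9+10, 12.9+8.02) = Gamma(15.9, 20.92).
Var = α/β² = 0.036331.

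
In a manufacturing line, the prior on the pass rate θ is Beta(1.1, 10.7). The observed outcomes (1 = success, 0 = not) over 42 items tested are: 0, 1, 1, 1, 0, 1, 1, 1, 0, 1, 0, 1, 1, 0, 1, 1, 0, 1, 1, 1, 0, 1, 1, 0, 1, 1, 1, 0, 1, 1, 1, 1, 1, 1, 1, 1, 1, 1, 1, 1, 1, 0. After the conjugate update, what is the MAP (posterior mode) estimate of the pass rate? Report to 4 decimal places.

The Beta prior is conjugate to a Binomial/Bernoulli likelihood; the update adds successes to α and failures to β.
Posterior: Beta(α+k, β+n−k) = Beta(1.1+32, 10.7+10) = Beta(33.1, 20.7).
Mode of Beta(a,b) for a,b>1 is (a−1)/(a+b−2) = 32.1/51.8 = 0.6197.

0.6197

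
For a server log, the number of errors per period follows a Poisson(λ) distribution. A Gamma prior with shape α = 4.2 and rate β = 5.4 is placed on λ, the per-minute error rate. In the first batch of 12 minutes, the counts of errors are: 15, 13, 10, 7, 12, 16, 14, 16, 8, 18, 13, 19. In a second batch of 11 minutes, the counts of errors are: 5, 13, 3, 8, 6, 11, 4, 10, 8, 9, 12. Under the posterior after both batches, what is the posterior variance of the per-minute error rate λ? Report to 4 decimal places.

With a Gamma(shape α, rate β) prior, the Poisson likelihood is conjugate: the posterior is Gamma(α + ΣXᵢ, β + n).
Batch 1: sum of counts S = 161 over n = 12 minutes.
After batch 1: Gamma(α+S, β+n) = Gamma(4.2+161, 5.4+12) = Gamma(165.2, 17.4).
Batch 2: sum of counts S = 89 over n = 11 minutes.
After batch 2: Gamma(α+S, β+n) = Gamma(165.2+89, 17.4+11) = Gamma(254.2, 28.4).
Var = α/β² = 254.2/28.4² = 0.3152.

0.3152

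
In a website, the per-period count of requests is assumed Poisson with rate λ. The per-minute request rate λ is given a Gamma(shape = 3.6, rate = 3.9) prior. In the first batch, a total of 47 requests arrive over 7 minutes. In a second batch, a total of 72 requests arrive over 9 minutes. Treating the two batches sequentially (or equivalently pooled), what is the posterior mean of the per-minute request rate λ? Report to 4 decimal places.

6.1608

With a Gamma(shape α, rate β) prior, the Poisson likelihood is conjugate: the posterior is Gamma(α + ΣXᵢ, β + n).
After batch 1: Gamma(α+S, β+n) = Gamma(3.6+47, 3.9+7) = Gamma(50.6, 10.9).
After batch 2: Gamma(α+S, β+n) = Gamma(50.6+72, 10.9+9) = Gamma(122.6, 19.9).
Posterior mean = α/β = 122.6/19.9 = 6.1608.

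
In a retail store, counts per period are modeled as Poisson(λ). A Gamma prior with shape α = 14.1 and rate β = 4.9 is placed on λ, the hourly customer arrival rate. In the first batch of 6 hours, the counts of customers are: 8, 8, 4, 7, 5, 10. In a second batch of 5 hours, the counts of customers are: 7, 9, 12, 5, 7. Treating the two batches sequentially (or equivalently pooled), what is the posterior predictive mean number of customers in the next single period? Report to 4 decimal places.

With a Gamma(shape α, rate β) prior, the Poisson likelihood is conjugate: the posterior is Gamma(α + ΣXᵢ, β + n).
Batch 1: sum of counts S = 42 over n = 6 hours.
After batch 1: Gamma(α+S, β+n) = Gamma(14.1+42, 4.9+6) = Gamma(56.1, 10.9).
Batch 2: sum of counts S = 40 over n = 5 hours.
After batch 2: Gamma(α+S, β+n) = Gamma(56.1+40, 10.9+5) = Gamma(96.1, 15.9).
The predictive distribution for one future period is NegBinom with mean α/β = 6.0440.

6.0440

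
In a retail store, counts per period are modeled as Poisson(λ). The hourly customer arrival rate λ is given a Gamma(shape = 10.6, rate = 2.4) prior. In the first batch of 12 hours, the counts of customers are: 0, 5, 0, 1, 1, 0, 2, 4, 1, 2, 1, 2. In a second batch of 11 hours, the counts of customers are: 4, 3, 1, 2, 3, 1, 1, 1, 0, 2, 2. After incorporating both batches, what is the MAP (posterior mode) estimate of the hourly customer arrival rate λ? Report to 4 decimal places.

1.9134

With a Gamma(shape α, rate β) prior, the Poisson likelihood is conjugate: the posterior is Gamma(α + ΣXᵢ, β + n).
Batch 1: sum of counts S = 19 over n = 12 hours.
After batch 1: Gamma(α+S, β+n) = Gamma(10.6+19, 2.4+12) = Gamma(29.6, 14.4).
Batch 2: sum of counts S = 20 over n = 11 hours.
After batch 2: Gamma(α+S, β+n) = Gamma(29.6+20, 14.4+11) = Gamma(49.6, 25.4).
Mode of Gamma(α,β) for α≥1 is (α−1)/β = 48.6/25.4 = 1.9134.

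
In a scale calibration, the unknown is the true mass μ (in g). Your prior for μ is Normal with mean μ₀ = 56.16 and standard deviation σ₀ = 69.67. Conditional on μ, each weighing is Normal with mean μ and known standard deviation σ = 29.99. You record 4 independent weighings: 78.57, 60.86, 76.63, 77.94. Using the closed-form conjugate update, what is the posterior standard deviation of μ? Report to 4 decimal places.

14.6593

For Normal data with known variance σ², a Normal(μ₀, σ₀²) prior on μ is conjugate. Posterior precision = 1/σ₀² + n/σ²; posterior mean is the precision-weighted average of μ₀ and x̄.
σ₀² = 69.67² = 4853.9089, σ² = 29.99² = 899.4001; σ² + n·σ₀² = 899.4001 + 4·4853.9089 = 20315.0357.
Posterior precision = 1/σ₀² + n/σ² = 1/4853.9089 + 4/899.4001 = (σ² + n·σ₀²)/(σ₀²σ²) = 20315.0357/(4853.9089·899.4001); posterior variance σₙ² = σ₀²σ²/(σ² + n·σ₀²) = 4853.9089·899.4001/20315.0357 = 214.895323.
Posterior SD = √σₙ² = √(4853.9089·899.4001/20315.0357) = 14.6593.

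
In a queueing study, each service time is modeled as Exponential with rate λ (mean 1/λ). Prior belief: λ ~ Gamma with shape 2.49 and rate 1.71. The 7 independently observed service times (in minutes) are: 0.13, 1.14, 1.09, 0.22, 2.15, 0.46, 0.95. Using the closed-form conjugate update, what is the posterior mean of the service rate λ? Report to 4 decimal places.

1.2089

With a Gamma(shape α, rate β) prior on the exponential rate λ, the posterior after n observations with total T = Σxᵢ is Gamma(α+n, β+T).
Sum of observations T = 6.14 minutes; n = 7.
Posterior: Gamma(2.49+7, 1.71+6.14) = Gamma(9.49, 7.85).
Posterior mean of λ = α/β = 9.49/7.85 = 1.2089.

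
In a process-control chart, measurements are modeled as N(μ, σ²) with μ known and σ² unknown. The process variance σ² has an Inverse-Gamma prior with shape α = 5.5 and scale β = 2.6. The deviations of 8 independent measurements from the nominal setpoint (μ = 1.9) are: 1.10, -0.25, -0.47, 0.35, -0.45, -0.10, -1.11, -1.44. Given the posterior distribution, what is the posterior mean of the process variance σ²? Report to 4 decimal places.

0.6079

With known mean μ and an Inverse-Gamma(α, β) prior on σ², the Normal likelihood is conjugate: posterior is Inv-Gamma(α + n/2, β + Σ(xᵢ−μ)²/2).
Σ(xᵢ−μ)² = (1.10)² + (-0.25)² + (-0.47)² + (0.35)² + (-0.45)² + (-0.10)² + (-1.11)² + (-1.44)² = 5.1341.
Posterior: Inv-Gamma(5.5 + 8/2, 2.6 + 5.1341/2) = Inv-Gamma(9.50, 5.16705).
E[σ²|data] = β/(α−1) = 5.16705/8.50 = 0.6079.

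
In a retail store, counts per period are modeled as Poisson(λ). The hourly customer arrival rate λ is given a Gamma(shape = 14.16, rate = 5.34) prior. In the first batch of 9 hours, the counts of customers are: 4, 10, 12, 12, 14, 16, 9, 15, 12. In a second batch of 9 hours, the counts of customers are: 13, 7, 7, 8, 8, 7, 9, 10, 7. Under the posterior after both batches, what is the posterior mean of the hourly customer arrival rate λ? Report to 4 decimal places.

With a Gamma(shape α, rate β) prior, the Poisson likelihood is conjugate: the posterior is Gamma(α + ΣXᵢ, β + n).
Batch 1: sum of counts S = 104 over n = 9 hours.
After batch 1: Gamma(α+S, β+n) = Gamma(14.16+104, 5.34+9) = Gamma(118.16, 14.34).
Batch 2: sum of counts S = 76 over n = 9 hours.
After batch 2: Gamma(α+S, β+n) = Gamma(118.16+76, 14.34+9) = Gamma(194.16, 23.34).
Posterior mean = α/β = 194.16/23.34 = 8.3188.

8.3188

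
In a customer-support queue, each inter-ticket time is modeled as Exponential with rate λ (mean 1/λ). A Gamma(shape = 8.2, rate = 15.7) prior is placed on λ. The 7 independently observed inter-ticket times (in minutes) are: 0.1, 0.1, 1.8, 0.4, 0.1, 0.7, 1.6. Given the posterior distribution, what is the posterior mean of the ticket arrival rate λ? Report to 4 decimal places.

With a Gamma(shape α, rate β) prior on the exponential rate λ, the posterior after n observations with total T = Σxᵢ is Gamma(α+n, β+T).
Sum of observations T = 4.8 minutes; n = 7.
Posterior: Gamma(8.2+7, 15.7+4.8) = Gamma(15.2, 20.5).
Posterior mean of λ = α/β = 15.2/20.5 = 0.7415.

0.7415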